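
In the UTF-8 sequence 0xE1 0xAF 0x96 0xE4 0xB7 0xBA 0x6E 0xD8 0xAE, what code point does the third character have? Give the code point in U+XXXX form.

U+006E

Offset 0: leading byte 0xE1 = 11100001 → 3-byte char #1 = E1 AF 96.
Offset 3: leading byte 0xE4 = 11100100 → 3-byte char #2 = E4 B7 BA.
Offset 6: leading byte 0x6E = 01101110 → 1-byte char #3 = 6E.
Leading byte 0x6E = 01101110 matches 0xxxxxxx → 1-byte sequence.
Byte 1: 0x6E = 01101110, payload 1101110 (7 bits).
Concatenate: 1101110 = 0x6E (7 bits → U+006E).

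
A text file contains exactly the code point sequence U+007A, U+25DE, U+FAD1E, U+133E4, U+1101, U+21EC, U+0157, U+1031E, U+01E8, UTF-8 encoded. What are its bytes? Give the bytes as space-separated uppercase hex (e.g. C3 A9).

7A E2 97 9E F3 BA B4 9E F0 93 8F A4 E1 84 81 E2 87 AC C5 97 F0 90 8C 9E C7 A8

U+007A: 1-byte form → 7A.
U+25DE: 3-byte form → E2 97 9E.
U+FAD1E: 4-byte form → F3 BA B4 9E.
U+133E4: 4-byte form → F0 93 8F A4.
U+1101: 3-byte form → E1 84 81.
U+21EC: 3-byte form → E2 87 AC.
U+0157: 2-byte form → C5 97.
U+1031E: 4-byte form → F0 90 8C 9E.
U+01E8: 2-byte form → C7 A8.
Concatenated (26 bytes): 7A E2 97 9E F3 BA B4 9E F0 93 8F A4 E1 84 81 E2 87 AC C5 97 F0 90 8C 9E C7 A8.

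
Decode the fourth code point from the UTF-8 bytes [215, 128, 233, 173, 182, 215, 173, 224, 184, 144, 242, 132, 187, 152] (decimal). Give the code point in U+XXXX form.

Offset 0: leading byte 0xD7 = 11010111 → 2-byte char #1 = D7 80.
Offset 2: leading byte 0xE9 = 11101001 → 3-byte char #2 = E9 AD B6.
Offset 5: leading byte 0xD7 = 11010111 → 2-byte char #3 = D7 AD.
Offset 7: leading byte 0xE0 = 11100000 → 3-byte char #4 = E0 B8 90.
Leading byte 0xE0 = 11100000 matches 1110xxxx → 3-byte sequence.
Byte 1: 0xE0 = 11100000, payload 0000 (4 bits).
Byte 2: 0xB8 = 10111000 (10xxxxxx ✓), payload 111000.
Byte 3: 0x90 = 10010000 (10xxxxxx ✓), payload 010000.
Concatenate: 0000111000010000 = 0xE10 (16 bits → U+0E10).

U+0E10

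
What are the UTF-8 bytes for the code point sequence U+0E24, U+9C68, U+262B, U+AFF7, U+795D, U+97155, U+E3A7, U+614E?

U+0E24: 3-byte form → E0 B8 A4.
U+9C68: 3-byte form → E9 B1 A8.
U+262B: 3-byte form → E2 98 AB.
U+AFF7: 3-byte form → EA BF B7.
U+795D: 3-byte form → E7 A5 9D.
U+97155: 4-byte form → F2 97 85 95.
U+E3A7: 3-byte form → EE 8E A7.
U+614E: 3-byte form → E6 85 8E.
Concatenated (25 bytes): E0 B8 A4 E9 B1 A8 E2 98 AB EA BF B7 E7 A5 9D F2 97 85 95 EE 8E A7 E6 85 8E.

E0 B8 A4 E9 B1 A8 E2 98 AB EA BF B7 E7 A5 9D F2 97 85 95 EE 8E A7 E6 85 8E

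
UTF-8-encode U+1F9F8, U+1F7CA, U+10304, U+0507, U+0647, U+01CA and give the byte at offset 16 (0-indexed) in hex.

U+1F9F8 → 4-byte form F0 9F A7 B8 at offsets 0–3.
U+1F7CA → 4-byte form F0 9F 9F 8A at offsets 4–7.
U+10304 → 4-byte form F0 90 8C 84 at offsets 8–11.
U+0507 → 2-byte form D4 87 at offsets 12–13.
U+0647 → 2-byte form D9 87 at offsets 14–15.
U+01CA → 2-byte form C7 8A at offsets 16–17.
Offset 16 falls in char 6's range; it's byte 1 of C7 8A = 0xC7.

0xC7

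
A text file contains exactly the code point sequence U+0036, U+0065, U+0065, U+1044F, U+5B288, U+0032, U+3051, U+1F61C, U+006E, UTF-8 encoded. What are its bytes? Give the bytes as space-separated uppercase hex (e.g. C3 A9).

U+0036: 1-byte form → 36.
U+0065: 1-byte form → 65.
U+0065: 1-byte form → 65.
U+1044F: 4-byte form → F0 90 91 8F.
U+5B288: 4-byte form → F1 9B 8A 88.
U+0032: 1-byte form → 32.
U+3051: 3-byte form → E3 81 91.
U+1F61C: 4-byte form → F0 9F 98 9C.
U+006E: 1-byte form → 6E.
Concatenated (20 bytes): 36 65 65 F0 90 91 8F F1 9B 8A 88 32 E3 81 91 F0 9F 98 9C 6E.

36 65 65 F0 90 91 8F F1 9B 8A 88 32 E3 81 91 F0 9F 98 9C 6E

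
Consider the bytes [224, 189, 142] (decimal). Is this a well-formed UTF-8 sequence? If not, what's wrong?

valid

Leading byte 0xE0 = 11100000 → 3-byte form.
Continuation bytes 0xBD=10111101, 0x8E=10001110 all match 10xxxxxx.
Decoded value 0xF4E is ≥ 0x800 (shortest form) and not a surrogate.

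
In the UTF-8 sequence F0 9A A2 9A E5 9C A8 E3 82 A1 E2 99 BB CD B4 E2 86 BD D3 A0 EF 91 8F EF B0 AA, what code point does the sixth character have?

U+21BD

Offset 0: leading byte 0xF0 = 11110000 → 4-byte char #1 = F0 9A A2 9A.
Offset 4: leading byte 0xE5 = 11100101 → 3-byte char #2 = E5 9C A8.
Offset 7: leading byte 0xE3 = 11100011 → 3-byte char #3 = E3 82 A1.
Offset 10: leading byte 0xE2 = 11100010 → 3-byte char #4 = E2 99 BB.
Offset 13: leading byte 0xCD = 11001101 → 2-byte char #5 = CD B4.
Offset 15: leading byte 0xE2 = 11100010 → 3-byte char #6 = E2 86 BD.
Leading byte 0xE2 = 11100010 matches 1110xxxx → 3-byte sequence.
Byte 1: 0xE2 = 11100010, payload 0010 (4 bits).
Byte 2: 0x86 = 10000110 (10xxxxxx ✓), payload 000110.
Byte 3: 0xBD = 10111101 (10xxxxxx ✓), payload 111101.
Concatenate: 0010000110111101 = 0x21BD (16 bits → U+21BD).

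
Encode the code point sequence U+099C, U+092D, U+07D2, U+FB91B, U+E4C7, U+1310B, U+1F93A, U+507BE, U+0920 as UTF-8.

E0 A6 9C E0 A4 AD DF 92 F3 BB A4 9B EE 93 87 F0 93 84 8B F0 9F A4 BA F1 90 9E BE E0 A4 A0

U+099C: 3-byte form → E0 A6 9C.
U+092D: 3-byte form → E0 A4 AD.
U+07D2: 2-byte form → DF 92.
U+FB91B: 4-byte form → F3 BB A4 9B.
U+E4C7: 3-byte form → EE 93 87.
U+1310B: 4-byte form → F0 93 84 8B.
U+1F93A: 4-byte form → F0 9F A4 BA.
U+507BE: 4-byte form → F1 90 9E BE.
U+0920: 3-byte form → E0 A4 A0.
Concatenated (30 bytes): E0 A6 9C E0 A4 AD DF 92 F3 BB A4 9B EE 93 87 F0 93 84 8B F0 9F A4 BA F1 90 9E BE E0 A4 A0.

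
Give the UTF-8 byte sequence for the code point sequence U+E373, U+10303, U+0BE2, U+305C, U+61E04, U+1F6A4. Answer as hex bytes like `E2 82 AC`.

U+E373: 3-byte form → EE 8D B3.
U+10303: 4-byte form → F0 90 8C 83.
U+0BE2: 3-byte form → E0 AF A2.
U+305C: 3-byte form → E3 81 9C.
U+61E04: 4-byte form → F1 A1 B8 84.
U+1F6A4: 4-byte form → F0 9F 9A A4.
Concatenated (21 bytes): EE 8D B3 F0 90 8C 83 E0 AF A2 E3 81 9C F1 A1 B8 84 F0 9F 9A A4.

EE 8D B3 F0 90 8C 83 E0 AF A2 E3 81 9C F1 A1 B8 84 F0 9F 9A A4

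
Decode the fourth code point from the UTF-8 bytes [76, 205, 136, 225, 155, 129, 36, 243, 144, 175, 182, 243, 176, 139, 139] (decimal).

Offset 0: leading byte 0x4C = 01001100 → 1-byte char #1 = 4C.
Offset 1: leading byte 0xCD = 11001101 → 2-byte char #2 = CD 88.
Offset 3: leading byte 0xE1 = 11100001 → 3-byte char #3 = E1 9B 81.
Offset 6: leading byte 0x24 = 00100100 → 1-byte char #4 = 24.
Leading byte 0x24 = 00100100 matches 0xxxxxxx → 1-byte sequence.
Byte 1: 0x24 = 00100100, payload 0100100 (7 bits).
Concatenate: 0100100 = 0x24 (7 bits → U+0024).

U+0024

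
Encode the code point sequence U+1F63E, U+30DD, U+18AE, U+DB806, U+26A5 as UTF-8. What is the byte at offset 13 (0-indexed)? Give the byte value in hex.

U+1F63E → 4-byte form F0 9F 98 BE at offsets 0–3.
U+30DD → 3-byte form E3 83 9D at offsets 4–6.
U+18AE → 3-byte form E1 A2 AE at offsets 7–9.
U+DB806 → 4-byte form F3 9B A0 86 at offsets 10–13.
Offset 13 falls in char 4's range; it's byte 4 of F3 9B A0 86 = 0x86.

0x86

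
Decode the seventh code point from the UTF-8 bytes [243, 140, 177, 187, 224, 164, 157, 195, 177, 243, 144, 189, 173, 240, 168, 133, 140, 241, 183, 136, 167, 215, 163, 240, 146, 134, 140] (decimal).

U+05E3

Offset 0: leading byte 0xF3 = 11110011 → 4-byte char #1 = F3 8C B1 BB.
Offset 4: leading byte 0xE0 = 11100000 → 3-byte char #2 = E0 A4 9D.
Offset 7: leading byte 0xC3 = 11000011 → 2-byte char #3 = C3 B1.
Offset 9: leading byte 0xF3 = 11110011 → 4-byte char #4 = F3 90 BD AD.
Offset 13: leading byte 0xF0 = 11110000 → 4-byte char #5 = F0 A8 85 8C.
Offset 17: leading byte 0xF1 = 11110001 → 4-byte char #6 = F1 B7 88 A7.
Offset 21: leading byte 0xD7 = 11010111 → 2-byte char #7 = D7 A3.
Leading byte 0xD7 = 11010111 matches 110xxxxx → 2-byte sequence.
Byte 1: 0xD7 = 11010111, payload 10111 (5 bits).
Byte 2: 0xA3 = 10100011 (10xxxxxx ✓), payload 100011.
Concatenate: 10111100011 = 0x5E3 (11 bits → U+05E3).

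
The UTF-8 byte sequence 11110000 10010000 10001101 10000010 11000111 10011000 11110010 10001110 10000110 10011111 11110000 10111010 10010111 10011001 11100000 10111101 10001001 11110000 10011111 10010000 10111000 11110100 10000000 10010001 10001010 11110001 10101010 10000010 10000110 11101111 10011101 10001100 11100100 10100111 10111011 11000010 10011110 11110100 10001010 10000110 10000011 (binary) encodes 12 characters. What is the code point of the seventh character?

U+10044A

Offset 0: leading byte 0xF0 = 11110000 → 4-byte char #1 = F0 90 8D 82.
Offset 4: leading byte 0xC7 = 11000111 → 2-byte char #2 = C7 98.
Offset 6: leading byte 0xF2 = 11110010 → 4-byte char #3 = F2 8E 86 9F.
Offset 10: leading byte 0xF0 = 11110000 → 4-byte char #4 = F0 BA 97 99.
Offset 14: leading byte 0xE0 = 11100000 → 3-byte char #5 = E0 BD 89.
Offset 17: leading byte 0xF0 = 11110000 → 4-byte char #6 = F0 9F 90 B8.
Offset 21: leading byte 0xF4 = 11110100 → 4-byte char #7 = F4 80 91 8A.
Leading byte 0xF4 = 11110100 matches 11110xxx → 4-byte sequence.
Byte 1: 0xF4 = 11110100, payload 100 (3 bits).
Byte 2: 0x80 = 10000000 (10xxxxxx ✓), payload 000000.
Byte 3: 0x91 = 10010001 (10xxxxxx ✓), payload 010001.
Byte 4: 0x8A = 10001010 (10xxxxxx ✓), payload 001010.
Concatenate: 100000000010001001010 = 0x10044A (21 bits → U+10044A).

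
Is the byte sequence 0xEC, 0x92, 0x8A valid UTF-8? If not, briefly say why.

valid

Leading byte 0xEC = 11101100 → 3-byte form.
Continuation bytes 0x92=10010010, 0x8A=10001010 all match 10xxxxxx.
Decoded value 0xC48A is ≥ 0x800 (shortest form) and not a surrogate.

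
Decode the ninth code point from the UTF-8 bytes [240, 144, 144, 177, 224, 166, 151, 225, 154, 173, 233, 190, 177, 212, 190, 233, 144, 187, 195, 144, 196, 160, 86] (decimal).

U+0056

Offset 0: leading byte 0xF0 = 11110000 → 4-byte char #1 = F0 90 90 B1.
Offset 4: leading byte 0xE0 = 11100000 → 3-byte char #2 = E0 A6 97.
Offset 7: leading byte 0xE1 = 11100001 → 3-byte char #3 = E1 9A AD.
Offset 10: leading byte 0xE9 = 11101001 → 3-byte char #4 = E9 BE B1.
Offset 13: leading byte 0xD4 = 11010100 → 2-byte char #5 = D4 BE.
Offset 15: leading byte 0xE9 = 11101001 → 3-byte char #6 = E9 90 BB.
Offset 18: leading byte 0xC3 = 11000011 → 2-byte char #7 = C3 90.
Offset 20: leading byte 0xC4 = 11000100 → 2-byte char #8 = C4 A0.
Offset 22: leading byte 0x56 = 01010110 → 1-byte char #9 = 56.
Leading byte 0x56 = 01010110 matches 0xxxxxxx → 1-byte sequence.
Byte 1: 0x56 = 01010110, payload 1010110 (7 bits).
Concatenate: 1010110 = 0x56 (7 bits → U+0056).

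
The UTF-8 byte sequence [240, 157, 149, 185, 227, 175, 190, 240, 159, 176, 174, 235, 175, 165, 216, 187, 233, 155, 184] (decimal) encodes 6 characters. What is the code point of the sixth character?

Offset 0: leading byte 0xF0 = 11110000 → 4-byte char #1 = F0 9D 95 B9.
Offset 4: leading byte 0xE3 = 11100011 → 3-byte char #2 = E3 AF BE.
Offset 7: leading byte 0xF0 = 11110000 → 4-byte char #3 = F0 9F B0 AE.
Offset 11: leading byte 0xEB = 11101011 → 3-byte char #4 = EB AF A5.
Offset 14: leading byte 0xD8 = 11011000 → 2-byte char #5 = D8 BB.
Offset 16: leading byte 0xE9 = 11101001 → 3-byte char #6 = E9 9B B8.
Leading byte 0xE9 = 11101001 matches 1110xxxx → 3-byte sequence.
Byte 1: 0xE9 = 11101001, payload 1001 (4 bits).
Byte 2: 0x9B = 10011011 (10xxxxxx ✓), payload 011011.
Byte 3: 0xB8 = 10111000 (10xxxxxx ✓), payload 111000.
Concatenate: 1001011011111000 = 0x96F8 (16 bits → U+96F8).

U+96F8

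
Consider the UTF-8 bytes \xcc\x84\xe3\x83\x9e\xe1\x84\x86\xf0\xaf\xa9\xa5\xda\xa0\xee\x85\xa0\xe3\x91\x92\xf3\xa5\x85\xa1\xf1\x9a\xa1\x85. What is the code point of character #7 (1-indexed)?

U+3452

Offset 0: leading byte 0xCC = 11001100 → 2-byte char #1 = CC 84.
Offset 2: leading byte 0xE3 = 11100011 → 3-byte char #2 = E3 83 9E.
Offset 5: leading byte 0xE1 = 11100001 → 3-byte char #3 = E1 84 86.
Offset 8: leading byte 0xF0 = 11110000 → 4-byte char #4 = F0 AF A9 A5.
Offset 12: leading byte 0xDA = 11011010 → 2-byte char #5 = DA A0.
Offset 14: leading byte 0xEE = 11101110 → 3-byte char #6 = EE 85 A0.
Offset 17: leading byte 0xE3 = 11100011 → 3-byte char #7 = E3 91 92.
Leading byte 0xE3 = 11100011 matches 1110xxxx → 3-byte sequence.
Byte 1: 0xE3 = 11100011, payload 0011 (4 bits).
Byte 2: 0x91 = 10010001 (10xxxxxx ✓), payload 010001.
Byte 3: 0x92 = 10010010 (10xxxxxx ✓), payload 010010.
Concatenate: 0011010001010010 = 0x3452 (16 bits → U+3452).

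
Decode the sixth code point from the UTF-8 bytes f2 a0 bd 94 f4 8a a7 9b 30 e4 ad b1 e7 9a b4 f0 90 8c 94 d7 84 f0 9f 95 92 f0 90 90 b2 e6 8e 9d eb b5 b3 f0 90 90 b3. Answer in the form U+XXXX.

U+10314

Offset 0: leading byte 0xF2 = 11110010 → 4-byte char #1 = F2 A0 BD 94.
Offset 4: leading byte 0xF4 = 11110100 → 4-byte char #2 = F4 8A A7 9B.
Offset 8: leading byte 0x30 = 00110000 → 1-byte char #3 = 30.
Offset 9: leading byte 0xE4 = 11100100 → 3-byte char #4 = E4 AD B1.
Offset 12: leading byte 0xE7 = 11100111 → 3-byte char #5 = E7 9A B4.
Offset 15: leading byte 0xF0 = 11110000 → 4-byte char #6 = F0 90 8C 94.
Leading byte 0xF0 = 11110000 matches 11110xxx → 4-byte sequence.
Byte 1: 0xF0 = 11110000, payload 000 (3 bits).
Byte 2: 0x90 = 10010000 (10xxxxxx ✓), payload 010000.
Byte 3: 0x8C = 10001100 (10xxxxxx ✓), payload 001100.
Byte 4: 0x94 = 10010100 (10xxxxxx ✓), payload 010100.
Concatenate: 000010000001100010100 = 0x10314 (21 bits → U+10314).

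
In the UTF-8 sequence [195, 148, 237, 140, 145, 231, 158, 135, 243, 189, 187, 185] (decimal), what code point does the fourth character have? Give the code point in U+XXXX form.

Offset 0: leading byte 0xC3 = 11000011 → 2-byte char #1 = C3 94.
Offset 2: leading byte 0xED = 11101101 → 3-byte char #2 = ED 8C 91.
Offset 5: leading byte 0xE7 = 11100111 → 3-byte char #3 = E7 9E 87.
Offset 8: leading byte 0xF3 = 11110011 → 4-byte char #4 = F3 BD BB B9.
Leading byte 0xF3 = 11110011 matches 11110xxx → 4-byte sequence.
Byte 1: 0xF3 = 11110011, payload 011 (3 bits).
Byte 2: 0xBD = 10111101 (10xxxxxx ✓), payload 111101.
Byte 3: 0xBB = 10111011 (10xxxxxx ✓), payload 111011.
Byte 4: 0xB9 = 10111001 (10xxxxxx ✓), payload 111001.
Concatenate: 011111101111011111001 = 0xFDEF9 (21 bits → U+FDEF9).

U+FDEF9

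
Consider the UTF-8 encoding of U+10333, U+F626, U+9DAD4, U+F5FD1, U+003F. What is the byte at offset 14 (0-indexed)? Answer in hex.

0x91

U+10333 → 4-byte form F0 90 8C B3 at offsets 0–3.
U+F626 → 3-byte form EF 98 A6 at offsets 4–6.
U+9DAD4 → 4-byte form F2 9D AB 94 at offsets 7–10.
U+F5FD1 → 4-byte form F3 B5 BF 91 at offsets 11–14.
Offset 14 falls in char 4's range; it's byte 4 of F3 B5 BF 91 = 0x91.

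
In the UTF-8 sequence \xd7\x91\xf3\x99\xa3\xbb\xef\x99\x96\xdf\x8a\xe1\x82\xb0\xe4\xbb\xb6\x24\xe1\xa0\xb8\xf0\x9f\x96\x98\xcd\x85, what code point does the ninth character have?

Offset 0: leading byte 0xD7 = 11010111 → 2-byte char #1 = D7 91.
Offset 2: leading byte 0xF3 = 11110011 → 4-byte char #2 = F3 99 A3 BB.
Offset 6: leading byte 0xEF = 11101111 → 3-byte char #3 = EF 99 96.
Offset 9: leading byte 0xDF = 11011111 → 2-byte char #4 = DF 8A.
Offset 11: leading byte 0xE1 = 11100001 → 3-byte char #5 = E1 82 B0.
Offset 14: leading byte 0xE4 = 11100100 → 3-byte char #6 = E4 BB B6.
Offset 17: leading byte 0x24 = 00100100 → 1-byte char #7 = 24.
Offset 18: leading byte 0xE1 = 11100001 → 3-byte char #8 = E1 A0 B8.
Offset 21: leading byte 0xF0 = 11110000 → 4-byte char #9 = F0 9F 96 98.
Leading byte 0xF0 = 11110000 matches 11110xxx → 4-byte sequence.
Byte 1: 0xF0 = 11110000, payload 000 (3 bits).
Byte 2: 0x9F = 10011111 (10xxxxxx ✓), payload 011111.
Byte 3: 0x96 = 10010110 (10xxxxxx ✓), payload 010110.
Byte 4: 0x98 = 10011000 (10xxxxxx ✓), payload 011000.
Concatenate: 000011111010110011000 = 0x1F598 (21 bits → U+1F598).

U+1F598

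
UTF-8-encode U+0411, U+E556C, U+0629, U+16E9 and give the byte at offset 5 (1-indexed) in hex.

1-indexed offset 5 is 0-indexed offset 4.
U+0411 → 2-byte form D0 91 at offsets 0–1.
U+E556C → 4-byte form F3 A5 95 AC at offsets 2–5.
Offset 4 falls in char 2's range; it's byte 3 of F3 A5 95 AC = 0x95.

0x95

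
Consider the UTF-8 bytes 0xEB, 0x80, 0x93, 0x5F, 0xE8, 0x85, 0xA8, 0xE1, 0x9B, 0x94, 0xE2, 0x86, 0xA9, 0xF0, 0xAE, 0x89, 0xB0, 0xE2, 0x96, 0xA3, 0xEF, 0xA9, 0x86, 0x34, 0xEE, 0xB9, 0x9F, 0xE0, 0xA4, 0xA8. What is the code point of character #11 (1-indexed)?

Offset 0: leading byte 0xEB = 11101011 → 3-byte char #1 = EB 80 93.
Offset 3: leading byte 0x5F = 01011111 → 1-byte char #2 = 5F.
Offset 4: leading byte 0xE8 = 11101000 → 3-byte char #3 = E8 85 A8.
Offset 7: leading byte 0xE1 = 11100001 → 3-byte char #4 = E1 9B 94.
Offset 10: leading byte 0xE2 = 11100010 → 3-byte char #5 = E2 86 A9.
Offset 13: leading byte 0xF0 = 11110000 → 4-byte char #6 = F0 AE 89 B0.
Offset 17: leading byte 0xE2 = 11100010 → 3-byte char #7 = E2 96 A3.
Offset 20: leading byte 0xEF = 11101111 → 3-byte char #8 = EF A9 86.
Offset 23: leading byte 0x34 = 00110100 → 1-byte char #9 = 34.
Offset 24: leading byte 0xEE = 11101110 → 3-byte char #10 = EE B9 9F.
Offset 27: leading byte 0xE0 = 11100000 → 3-byte char #11 = E0 A4 A8.
Leading byte 0xE0 = 11100000 matches 1110xxxx → 3-byte sequence.
Byte 1: 0xE0 = 11100000, payload 0000 (4 bits).
Byte 2: 0xA4 = 10100100 (10xxxxxx ✓), payload 100100.
Byte 3: 0xA8 = 10101000 (10xxxxxx ✓), payload 101000.
Concatenate: 0000100100101000 = 0x928 (16 bits → U+0928).

U+0928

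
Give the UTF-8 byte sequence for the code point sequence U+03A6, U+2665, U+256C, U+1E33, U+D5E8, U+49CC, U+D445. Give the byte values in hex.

CE A6 E2 99 A5 E2 95 AC E1 B8 B3 ED 97 A8 E4 A7 8C ED 91 85

U+03A6: 2-byte form → CE A6.
U+2665: 3-byte form → E2 99 A5.
U+256C: 3-byte form → E2 95 AC.
U+1E33: 3-byte form → E1 B8 B3.
U+D5E8: 3-byte form → ED 97 A8.
U+49CC: 3-byte form → E4 A7 8C.
U+D445: 3-byte form → ED 91 85.
Concatenated (20 bytes): CE A6 E2 99 A5 E2 95 AC E1 B8 B3 ED 97 A8 E4 A7 8C ED 91 85.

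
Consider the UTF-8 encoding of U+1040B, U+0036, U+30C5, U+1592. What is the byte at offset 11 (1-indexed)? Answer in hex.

1-indexed offset 11 is 0-indexed offset 10.
U+1040B → 4-byte form F0 90 90 8B at offsets 0–3.
U+0036 → 1-byte form 36 at offsets 4–4.
U+30C5 → 3-byte form E3 83 85 at offsets 5–7.
U+1592 → 3-byte form E1 96 92 at offsets 8–10.
Offset 10 falls in char 4's range; it's byte 3 of E1 96 92 = 0x92.

0x92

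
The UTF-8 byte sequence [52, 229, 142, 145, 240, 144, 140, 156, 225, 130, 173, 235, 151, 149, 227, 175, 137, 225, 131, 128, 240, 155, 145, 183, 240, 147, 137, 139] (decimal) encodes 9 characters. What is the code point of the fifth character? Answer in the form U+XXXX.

U+B5D5

Offset 0: leading byte 0x34 = 00110100 → 1-byte char #1 = 34.
Offset 1: leading byte 0xE5 = 11100101 → 3-byte char #2 = E5 8E 91.
Offset 4: leading byte 0xF0 = 11110000 → 4-byte char #3 = F0 90 8C 9C.
Offset 8: leading byte 0xE1 = 11100001 → 3-byte char #4 = E1 82 AD.
Offset 11: leading byte 0xEB = 11101011 → 3-byte char #5 = EB 97 95.
Leading byte 0xEB = 11101011 matches 1110xxxx → 3-byte sequence.
Byte 1: 0xEB = 11101011, payload 1011 (4 bits).
Byte 2: 0x97 = 10010111 (10xxxxxx ✓), payload 010111.
Byte 3: 0x95 = 10010101 (10xxxxxx ✓), payload 010101.
Concatenate: 1011010111010101 = 0xB5D5 (16 bits → U+B5D5).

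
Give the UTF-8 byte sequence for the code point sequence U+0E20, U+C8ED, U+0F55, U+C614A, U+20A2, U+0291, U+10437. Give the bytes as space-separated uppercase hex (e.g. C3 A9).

U+0E20: 3-byte form → E0 B8 A0.
U+C8ED: 3-byte form → EC A3 AD.
U+0F55: 3-byte form → E0 BD 95.
U+C614A: 4-byte form → F3 86 85 8A.
U+20A2: 3-byte form → E2 82 A2.
U+0291: 2-byte form → CA 91.
U+10437: 4-byte form → F0 90 90 B7.
Concatenated (22 bytes): E0 B8 A0 EC A3 AD E0 BD 95 F3 86 85 8A E2 82 A2 CA 91 F0 90 90 B7.

E0 B8 A0 EC A3 AD E0 BD 95 F3 86 85 8A E2 82 A2 CA 91 F0 90 90 B7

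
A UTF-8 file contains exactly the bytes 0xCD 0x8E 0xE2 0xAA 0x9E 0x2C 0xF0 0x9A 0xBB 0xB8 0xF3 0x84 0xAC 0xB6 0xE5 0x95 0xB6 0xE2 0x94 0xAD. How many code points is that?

Byte at offset 0: 0xCD = 11001101 → 2-byte char (#1). Advance 2.
Byte at offset 2: 0xE2 = 11100010 → 3-byte char (#2). Advance 3.
Byte at offset 5: 0x2C = 00101100 → 1-byte char (#3). Advance 1.
Byte at offset 6: 0xF0 = 11110000 → 4-byte char (#4). Advance 4.
Byte at offset 10: 0xF3 = 11110011 → 4-byte char (#5). Advance 4.
Byte at offset 14: 0xE5 = 11100101 → 3-byte char (#6). Advance 3.
Byte at offset 17: 0xE2 = 11100010 → 3-byte char (#7). Advance 3.
Reached end at offset 20 after 7 code points.

7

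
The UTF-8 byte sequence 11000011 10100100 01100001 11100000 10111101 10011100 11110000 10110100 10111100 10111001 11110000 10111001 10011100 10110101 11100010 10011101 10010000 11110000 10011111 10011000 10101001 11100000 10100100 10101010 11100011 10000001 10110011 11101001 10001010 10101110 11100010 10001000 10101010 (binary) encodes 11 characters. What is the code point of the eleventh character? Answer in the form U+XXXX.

U+222A

Offset 0: leading byte 0xC3 = 11000011 → 2-byte char #1 = C3 A4.
Offset 2: leading byte 0x61 = 01100001 → 1-byte char #2 = 61.
Offset 3: leading byte 0xE0 = 11100000 → 3-byte char #3 = E0 BD 9C.
Offset 6: leading byte 0xF0 = 11110000 → 4-byte char #4 = F0 B4 BC B9.
Offset 10: leading byte 0xF0 = 11110000 → 4-byte char #5 = F0 B9 9C B5.
Offset 14: leading byte 0xE2 = 11100010 → 3-byte char #6 = E2 9D 90.
Offset 17: leading byte 0xF0 = 11110000 → 4-byte char #7 = F0 9F 98 A9.
Offset 21: leading byte 0xE0 = 11100000 → 3-byte char #8 = E0 A4 AA.
Offset 24: leading byte 0xE3 = 11100011 → 3-byte char #9 = E3 81 B3.
Offset 27: leading byte 0xE9 = 11101001 → 3-byte char #10 = E9 8A AE.
Offset 30: leading byte 0xE2 = 11100010 → 3-byte char #11 = E2 88 AA.
Leading byte 0xE2 = 11100010 matches 1110xxxx → 3-byte sequence.
Byte 1: 0xE2 = 11100010, payload 0010 (4 bits).
Byte 2: 0x88 = 10001000 (10xxxxxx ✓), payload 001000.
Byte 3: 0xAA = 10101010 (10xxxxxx ✓), payload 101010.
Concatenate: 0010001000101010 = 0x222A (16 bits → U+222A).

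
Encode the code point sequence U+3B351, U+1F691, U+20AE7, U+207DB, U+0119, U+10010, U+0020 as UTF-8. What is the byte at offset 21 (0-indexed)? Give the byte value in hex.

0x90

U+3B351 → 4-byte form F0 BB 8D 91 at offsets 0–3.
U+1F691 → 4-byte form F0 9F 9A 91 at offsets 4–7.
U+20AE7 → 4-byte form F0 A0 AB A7 at offsets 8–11.
U+207DB → 4-byte form F0 A0 9F 9B at offsets 12–15.
U+0119 → 2-byte form C4 99 at offsets 16–17.
U+10010 → 4-byte form F0 90 80 90 at offsets 18–21.
Offset 21 falls in char 6's range; it's byte 4 of F0 90 80 90 = 0x90.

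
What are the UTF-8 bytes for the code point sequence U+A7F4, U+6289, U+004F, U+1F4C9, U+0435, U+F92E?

U+A7F4: 3-byte form → EA 9F B4.
U+6289: 3-byte form → E6 8A 89.
U+004F: 1-byte form → 4F.
U+1F4C9: 4-byte form → F0 9F 93 89.
U+0435: 2-byte form → D0 B5.
U+F92E: 3-byte form → EF A4 AE.
Concatenated (16 bytes): EA 9F B4 E6 8A 89 4F F0 9F 93 89 D0 B5 EF A4 AE.

EA 9F B4 E6 8A 89 4F F0 9F 93 89 D0 B5 EF A4 AE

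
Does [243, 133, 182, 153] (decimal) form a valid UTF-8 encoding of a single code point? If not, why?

Leading byte 0xF3 = 11110011 → 4-byte form.
Continuation bytes 0x85=10000101, 0xB6=10110110, 0x99=10011001 all match 10xxxxxx.
Decoded value 0xC5D99 is ≥ 0x10000 (shortest form) and not a surrogate.

valid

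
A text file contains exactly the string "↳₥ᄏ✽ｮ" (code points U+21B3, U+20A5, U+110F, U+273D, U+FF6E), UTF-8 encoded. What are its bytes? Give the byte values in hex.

E2 86 B3 E2 82 A5 E1 84 8F E2 9C BD EF BD AE

U+21B3: 3-byte form → E2 86 B3.
U+20A5: 3-byte form → E2 82 A5.
U+110F: 3-byte form → E1 84 8F.
U+273D: 3-byte form → E2 9C BD.
U+FF6E: 3-byte form → EF BD AE.
Concatenated (15 bytes): E2 86 B3 E2 82 A5 E1 84 8F E2 9C BD EF BD AE.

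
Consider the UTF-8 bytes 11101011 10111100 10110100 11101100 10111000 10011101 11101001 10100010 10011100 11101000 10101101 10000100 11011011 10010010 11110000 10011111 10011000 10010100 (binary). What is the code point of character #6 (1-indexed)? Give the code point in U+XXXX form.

U+1F614

Offset 0: leading byte 0xEB = 11101011 → 3-byte char #1 = EB BC B4.
Offset 3: leading byte 0xEC = 11101100 → 3-byte char #2 = EC B8 9D.
Offset 6: leading byte 0xE9 = 11101001 → 3-byte char #3 = E9 A2 9C.
Offset 9: leading byte 0xE8 = 11101000 → 3-byte char #4 = E8 AD 84.
Offset 12: leading byte 0xDB = 11011011 → 2-byte char #5 = DB 92.
Offset 14: leading byte 0xF0 = 11110000 → 4-byte char #6 = F0 9F 98 94.
Leading byte 0xF0 = 11110000 matches 11110xxx → 4-byte sequence.
Byte 1: 0xF0 = 11110000, payload 000 (3 bits).
Byte 2: 0x9F = 10011111 (10xxxxxx ✓), payload 011111.
Byte 3: 0x98 = 10011000 (10xxxxxx ✓), payload 011000.
Byte 4: 0x94 = 10010100 (10xxxxxx ✓), payload 010100.
Concatenate: 000011111011000010100 = 0x1F614 (21 bits → U+1F614).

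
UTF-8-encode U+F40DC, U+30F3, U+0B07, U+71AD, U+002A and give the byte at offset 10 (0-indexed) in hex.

0xE7

U+F40DC → 4-byte form F3 B4 83 9C at offsets 0–3.
U+30F3 → 3-byte form E3 83 B3 at offsets 4–6.
U+0B07 → 3-byte form E0 AC 87 at offsets 7–9.
U+71AD → 3-byte form E7 86 AD at offsets 10–12.
Offset 10 falls in char 4's range; it's byte 1 of E7 86 AD = 0xE7.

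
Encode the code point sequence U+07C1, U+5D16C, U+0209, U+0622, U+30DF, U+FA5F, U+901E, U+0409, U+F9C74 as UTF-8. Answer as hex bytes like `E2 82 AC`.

DF 81 F1 9D 85 AC C8 89 D8 A2 E3 83 9F EF A9 9F E9 80 9E D0 89 F3 B9 B1 B4

U+07C1: 2-byte form → DF 81.
U+5D16C: 4-byte form → F1 9D 85 AC.
U+0209: 2-byte form → C8 89.
U+0622: 2-byte form → D8 A2.
U+30DF: 3-byte form → E3 83 9F.
U+FA5F: 3-byte form → EF A9 9F.
U+901E: 3-byte form → E9 80 9E.
U+0409: 2-byte form → D0 89.
U+F9C74: 4-byte form → F3 B9 B1 B4.
Concatenated (25 bytes): DF 81 F1 9D 85 AC C8 89 D8 A2 E3 83 9F EF A9 9F E9 80 9E D0 89 F3 B9 B1 B4.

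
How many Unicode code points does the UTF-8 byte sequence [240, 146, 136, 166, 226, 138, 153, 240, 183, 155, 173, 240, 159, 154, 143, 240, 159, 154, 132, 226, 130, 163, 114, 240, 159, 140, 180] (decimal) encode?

8

Byte at offset 0: 0xF0 = 11110000 → 4-byte char (#1). Advance 4.
Byte at offset 4: 0xE2 = 11100010 → 3-byte char (#2). Advance 3.
Byte at offset 7: 0xF0 = 11110000 → 4-byte char (#3). Advance 4.
Byte at offset 11: 0xF0 = 11110000 → 4-byte char (#4). Advance 4.
Byte at offset 15: 0xF0 = 11110000 → 4-byte char (#5). Advance 4.
Byte at offset 19: 0xE2 = 11100010 → 3-byte char (#6). Advance 3.
Byte at offset 22: 0x72 = 01110010 → 1-byte char (#7). Advance 1.
Byte at offset 23: 0xF0 = 11110000 → 4-byte char (#8). Advance 4.
Reached end at offset 27 after 8 code points.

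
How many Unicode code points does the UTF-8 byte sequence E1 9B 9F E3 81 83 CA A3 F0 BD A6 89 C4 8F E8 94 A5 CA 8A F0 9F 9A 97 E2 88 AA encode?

9

Byte at offset 0: 0xE1 = 11100001 → 3-byte char (#1). Advance 3.
Byte at offset 3: 0xE3 = 11100011 → 3-byte char (#2). Advance 3.
Byte at offset 6: 0xCA = 11001010 → 2-byte char (#3). Advance 2.
Byte at offset 8: 0xF0 = 11110000 → 4-byte char (#4). Advance 4.
Byte at offset 12: 0xC4 = 11000100 → 2-byte char (#5). Advance 2.
Byte at offset 14: 0xE8 = 11101000 → 3-byte char (#6). Advance 3.
Byte at offset 17: 0xCA = 11001010 → 2-byte char (#7). Advance 2.
Byte at offset 19: 0xF0 = 11110000 → 4-byte char (#8). Advance 4.
Byte at offset 23: 0xE2 = 11100010 → 3-byte char (#9). Advance 3.
Reached end at offset 26 after 9 code points.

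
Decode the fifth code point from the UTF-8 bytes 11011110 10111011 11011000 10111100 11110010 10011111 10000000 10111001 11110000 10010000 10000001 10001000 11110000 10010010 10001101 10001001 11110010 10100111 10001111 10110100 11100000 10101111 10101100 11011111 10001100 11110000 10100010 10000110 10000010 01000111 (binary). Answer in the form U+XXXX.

U+12349

Offset 0: leading byte 0xDE = 11011110 → 2-byte char #1 = DE BB.
Offset 2: leading byte 0xD8 = 11011000 → 2-byte char #2 = D8 BC.
Offset 4: leading byte 0xF2 = 11110010 → 4-byte char #3 = F2 9F 80 B9.
Offset 8: leading byte 0xF0 = 11110000 → 4-byte char #4 = F0 90 81 88.
Offset 12: leading byte 0xF0 = 11110000 → 4-byte char #5 = F0 92 8D 89.
Leading byte 0xF0 = 11110000 matches 11110xxx → 4-byte sequence.
Byte 1: 0xF0 = 11110000, payload 000 (3 bits).
Byte 2: 0x92 = 10010010 (10xxxxxx ✓), payload 010010.
Byte 3: 0x8D = 10001101 (10xxxxxx ✓), payload 001101.
Byte 4: 0x89 = 10001001 (10xxxxxx ✓), payload 001001.
Concatenate: 000010010001101001001 = 0x12349 (21 bits → U+12349).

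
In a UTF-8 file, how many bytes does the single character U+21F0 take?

3

U+21F0 = 0x21F0. UTF-8 uses 1 byte below 0x80, 2 below 0x800, 3 below 0x10000, 4 up to 0x10FFFF. 0x21F0 is in U+0800–U+FFFF → 3 bytes.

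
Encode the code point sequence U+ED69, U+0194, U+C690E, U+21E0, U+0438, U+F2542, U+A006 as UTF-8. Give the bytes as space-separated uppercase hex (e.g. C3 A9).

EE B5 A9 C6 94 F3 86 A4 8E E2 87 A0 D0 B8 F3 B2 95 82 EA 80 86

U+ED69: 3-byte form → EE B5 A9.
U+0194: 2-byte form → C6 94.
U+C690E: 4-byte form → F3 86 A4 8E.
U+21E0: 3-byte form → E2 87 A0.
U+0438: 2-byte form → D0 B8.
U+F2542: 4-byte form → F3 B2 95 82.
U+A006: 3-byte form → EA 80 86.
Concatenated (21 bytes): EE B5 A9 C6 94 F3 86 A4 8E E2 87 A0 D0 B8 F3 B2 95 82 EA 80 86.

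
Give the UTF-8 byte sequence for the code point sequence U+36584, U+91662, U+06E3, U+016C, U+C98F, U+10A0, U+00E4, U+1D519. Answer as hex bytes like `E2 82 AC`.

F0 B6 96 84 F2 91 99 A2 DB A3 C5 AC EC A6 8F E1 82 A0 C3 A4 F0 9D 94 99

U+36584: 4-byte form → F0 B6 96 84.
U+91662: 4-byte form → F2 91 99 A2.
U+06E3: 2-byte form → DB A3.
U+016C: 2-byte form → C5 AC.
U+C98F: 3-byte form → EC A6 8F.
U+10A0: 3-byte form → E1 82 A0.
U+00E4: 2-byte form → C3 A4.
U+1D519: 4-byte form → F0 9D 94 99.
Concatenated (24 bytes): F0 B6 96 84 F2 91 99 A2 DB A3 C5 AC EC A6 8F E1 82 A0 C3 A4 F0 9D 94 99.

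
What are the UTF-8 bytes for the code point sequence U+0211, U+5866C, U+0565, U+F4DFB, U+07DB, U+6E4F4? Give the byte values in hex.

U+0211: 2-byte form → C8 91.
U+5866C: 4-byte form → F1 98 99 AC.
U+0565: 2-byte form → D5 A5.
U+F4DFB: 4-byte form → F3 B4 B7 BB.
U+07DB: 2-byte form → DF 9B.
U+6E4F4: 4-byte form → F1 AE 93 B4.
Concatenated (18 bytes): C8 91 F1 98 99 AC D5 A5 F3 B4 B7 BB DF 9B F1 AE 93 B4.

C8 91 F1 98 99 AC D5 A5 F3 B4 B7 BB DF 9B F1 AE 93 B4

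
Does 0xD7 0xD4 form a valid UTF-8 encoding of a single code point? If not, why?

Leading byte 0xD7 = 11010111 → 2-byte form.
Byte 2 is 0xD4 = 11010100, which is not 10xxxxxx — expected a continuation byte.

invalid (non-continuation byte where continuation expected)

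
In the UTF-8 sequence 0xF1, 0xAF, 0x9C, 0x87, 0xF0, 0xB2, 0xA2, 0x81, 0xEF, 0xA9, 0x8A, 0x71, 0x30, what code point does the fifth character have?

U+0030

Offset 0: leading byte 0xF1 = 11110001 → 4-byte char #1 = F1 AF 9C 87.
Offset 4: leading byte 0xF0 = 11110000 → 4-byte char #2 = F0 B2 A2 81.
Offset 8: leading byte 0xEF = 11101111 → 3-byte char #3 = EF A9 8A.
Offset 11: leading byte 0x71 = 01110001 → 1-byte char #4 = 71.
Offset 12: leading byte 0x30 = 00110000 → 1-byte char #5 = 30.
Leading byte 0x30 = 00110000 matches 0xxxxxxx → 1-byte sequence.
Byte 1: 0x30 = 00110000, payload 0110000 (7 bits).
Concatenate: 0110000 = 0x30 (7 bits → U+0030).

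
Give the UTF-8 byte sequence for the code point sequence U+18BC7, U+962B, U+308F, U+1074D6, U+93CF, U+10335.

U+18BC7: 4-byte form → F0 98 AF 87.
U+962B: 3-byte form → E9 98 AB.
U+308F: 3-byte form → E3 82 8F.
U+1074D6: 4-byte form → F4 87 93 96.
U+93CF: 3-byte form → E9 8F 8F.
U+10335: 4-byte form → F0 90 8C B5.
Concatenated (21 bytes): F0 98 AF 87 E9 98 AB E3 82 8F F4 87 93 96 E9 8F 8F F0 90 8C B5.

F0 98 AF 87 E9 98 AB E3 82 8F F4 87 93 96 E9 8F 8F F0 90 8C B5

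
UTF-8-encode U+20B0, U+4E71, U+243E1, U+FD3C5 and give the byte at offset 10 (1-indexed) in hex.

0xA1

1-indexed offset 10 is 0-indexed offset 9.
U+20B0 → 3-byte form E2 82 B0 at offsets 0–2.
U+4E71 → 3-byte form E4 B9 B1 at offsets 3–5.
U+243E1 → 4-byte form F0 A4 8F A1 at offsets 6–9.
Offset 9 falls in char 3's range; it's byte 4 of F0 A4 8F A1 = 0xA1.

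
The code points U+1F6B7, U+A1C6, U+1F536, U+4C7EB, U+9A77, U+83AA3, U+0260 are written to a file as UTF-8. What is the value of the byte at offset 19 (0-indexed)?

0x83

U+1F6B7 → 4-byte form F0 9F 9A B7 at offsets 0–3.
U+A1C6 → 3-byte form EA 87 86 at offsets 4–6.
U+1F536 → 4-byte form F0 9F 94 B6 at offsets 7–10.
U+4C7EB → 4-byte form F1 8C 9F AB at offsets 11–14.
U+9A77 → 3-byte form E9 A9 B7 at offsets 15–17.
U+83AA3 → 4-byte form F2 83 AA A3 at offsets 18–21.
Offset 19 falls in char 6's range; it's byte 2 of F2 83 AA A3 = 0x83.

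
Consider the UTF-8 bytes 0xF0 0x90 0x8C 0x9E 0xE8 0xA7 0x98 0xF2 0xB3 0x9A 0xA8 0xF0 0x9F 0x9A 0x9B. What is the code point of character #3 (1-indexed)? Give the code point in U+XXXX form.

U+B36A8

Offset 0: leading byte 0xF0 = 11110000 → 4-byte char #1 = F0 90 8C 9E.
Offset 4: leading byte 0xE8 = 11101000 → 3-byte char #2 = E8 A7 98.
Offset 7: leading byte 0xF2 = 11110010 → 4-byte char #3 = F2 B3 9A A8.
Leading byte 0xF2 = 11110010 matches 11110xxx → 4-byte sequence.
Byte 1: 0xF2 = 11110010, payload 010 (3 bits).
Byte 2: 0xB3 = 10110011 (10xxxxxx ✓), payload 110011.
Byte 3: 0x9A = 10011010 (10xxxxxx ✓), payload 011010.
Byte 4: 0xA8 = 10101000 (10xxxxxx ✓), payload 101000.
Concatenate: 010110011011010101000 = 0xB36A8 (21 bits → U+B36A8).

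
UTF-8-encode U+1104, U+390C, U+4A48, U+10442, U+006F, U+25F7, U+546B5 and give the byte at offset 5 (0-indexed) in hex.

0x8C

U+1104 → 3-byte form E1 84 84 at offsets 0–2.
U+390C → 3-byte form E3 A4 8C at offsets 3–5.
Offset 5 falls in char 2's range; it's byte 3 of E3 A4 8C = 0x8C.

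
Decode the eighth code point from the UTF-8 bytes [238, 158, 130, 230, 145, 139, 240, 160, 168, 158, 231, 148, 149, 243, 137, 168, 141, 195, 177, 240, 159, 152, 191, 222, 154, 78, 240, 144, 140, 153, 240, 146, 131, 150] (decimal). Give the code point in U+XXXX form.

Offset 0: leading byte 0xEE = 11101110 → 3-byte char #1 = EE 9E 82.
Offset 3: leading byte 0xE6 = 11100110 → 3-byte char #2 = E6 91 8B.
Offset 6: leading byte 0xF0 = 11110000 → 4-byte char #3 = F0 A0 A8 9E.
Offset 10: leading byte 0xE7 = 11100111 → 3-byte char #4 = E7 94 95.
Offset 13: leading byte 0xF3 = 11110011 → 4-byte char #5 = F3 89 A8 8D.
Offset 17: leading byte 0xC3 = 11000011 → 2-byte char #6 = C3 B1.
Offset 19: leading byte 0xF0 = 11110000 → 4-byte char #7 = F0 9F 98 BF.
Offset 23: leading byte 0xDE = 11011110 → 2-byte char #8 = DE 9A.
Leading byte 0xDE = 11011110 matches 110xxxxx → 2-byte sequence.
Byte 1: 0xDE = 11011110, payload 11110 (5 bits).
Byte 2: 0x9A = 10011010 (10xxxxxx ✓), payload 011010.
Concatenate: 11110011010 = 0x79A (11 bits → U+079A).

U+079A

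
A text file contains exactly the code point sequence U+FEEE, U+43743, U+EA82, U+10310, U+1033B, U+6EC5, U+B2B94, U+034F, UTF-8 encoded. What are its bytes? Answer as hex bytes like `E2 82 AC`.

U+FEEE: 3-byte form → EF BB AE.
U+43743: 4-byte form → F1 83 9D 83.
U+EA82: 3-byte form → EE AA 82.
U+10310: 4-byte form → F0 90 8C 90.
U+1033B: 4-byte form → F0 90 8C BB.
U+6EC5: 3-byte form → E6 BB 85.
U+B2B94: 4-byte form → F2 B2 AE 94.
U+034F: 2-byte form → CD 8F.
Concatenated (27 bytes): EF BB AE F1 83 9D 83 EE AA 82 F0 90 8C 90 F0 90 8C BB E6 BB 85 F2 B2 AE 94 CD 8F.

EF BB AE F1 83 9D 83 EE AA 82 F0 90 8C 90 F0 90 8C BB E6 BB 85 F2 B2 AE 94 CD 8F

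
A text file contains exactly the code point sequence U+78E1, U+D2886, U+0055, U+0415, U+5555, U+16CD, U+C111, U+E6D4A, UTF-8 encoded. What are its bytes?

U+78E1: 3-byte form → E7 A3 A1.
U+D2886: 4-byte form → F3 92 A2 86.
U+0055: 1-byte form → 55.
U+0415: 2-byte form → D0 95.
U+5555: 3-byte form → E5 95 95.
U+16CD: 3-byte form → E1 9B 8D.
U+C111: 3-byte form → EC 84 91.
U+E6D4A: 4-byte form → F3 A6 B5 8A.
Concatenated (23 bytes): E7 A3 A1 F3 92 A2 86 55 D0 95 E5 95 95 E1 9B 8D EC 84 91 F3 A6 B5 8A.

E7 A3 A1 F3 92 A2 86 55 D0 95 E5 95 95 E1 9B 8D EC 84 91 F3 A6 B5 8A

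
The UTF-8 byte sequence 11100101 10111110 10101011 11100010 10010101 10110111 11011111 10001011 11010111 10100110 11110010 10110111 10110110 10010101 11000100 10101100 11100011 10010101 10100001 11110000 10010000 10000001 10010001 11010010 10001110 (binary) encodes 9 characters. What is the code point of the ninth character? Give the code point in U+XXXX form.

U+048E

Offset 0: leading byte 0xE5 = 11100101 → 3-byte char #1 = E5 BE AB.
Offset 3: leading byte 0xE2 = 11100010 → 3-byte char #2 = E2 95 B7.
Offset 6: leading byte 0xDF = 11011111 → 2-byte char #3 = DF 8B.
Offset 8: leading byte 0xD7 = 11010111 → 2-byte char #4 = D7 A6.
Offset 10: leading byte 0xF2 = 11110010 → 4-byte char #5 = F2 B7 B6 95.
Offset 14: leading byte 0xC4 = 11000100 → 2-byte char #6 = C4 AC.
Offset 16: leading byte 0xE3 = 11100011 → 3-byte char #7 = E3 95 A1.
Offset 19: leading byte 0xF0 = 11110000 → 4-byte char #8 = F0 90 81 91.
Offset 23: leading byte 0xD2 = 11010010 → 2-byte char #9 = D2 8E.
Leading byte 0xD2 = 11010010 matches 110xxxxx → 2-byte sequence.
Byte 1: 0xD2 = 11010010, payload 10010 (5 bits).
Byte 2: 0x8E = 10001110 (10xxxxxx ✓), payload 001110.
Concatenate: 10010001110 = 0x48E (11 bits → U+048E).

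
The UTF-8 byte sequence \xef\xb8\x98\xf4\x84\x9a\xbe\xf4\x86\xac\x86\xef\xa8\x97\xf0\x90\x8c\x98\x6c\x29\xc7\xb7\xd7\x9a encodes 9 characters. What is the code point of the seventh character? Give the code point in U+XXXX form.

U+0029

Offset 0: leading byte 0xEF = 11101111 → 3-byte char #1 = EF B8 98.
Offset 3: leading byte 0xF4 = 11110100 → 4-byte char #2 = F4 84 9A BE.
Offset 7: leading byte 0xF4 = 11110100 → 4-byte char #3 = F4 86 AC 86.
Offset 11: leading byte 0xEF = 11101111 → 3-byte char #4 = EF A8 97.
Offset 14: leading byte 0xF0 = 11110000 → 4-byte char #5 = F0 90 8C 98.
Offset 18: leading byte 0x6C = 01101100 → 1-byte char #6 = 6C.
Offset 19: leading byte 0x29 = 00101001 → 1-byte char #7 = 29.
Leading byte 0x29 = 00101001 matches 0xxxxxxx → 1-byte sequence.
Byte 1: 0x29 = 00101001, payload 0101001 (7 bits).
Concatenate: 0101001 = 0x29 (7 bits → U+0029).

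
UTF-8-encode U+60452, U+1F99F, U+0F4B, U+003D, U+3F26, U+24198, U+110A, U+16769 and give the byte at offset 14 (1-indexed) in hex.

0xBC

1-indexed offset 14 is 0-indexed offset 13.
U+60452 → 4-byte form F1 A0 91 92 at offsets 0–3.
U+1F99F → 4-byte form F0 9F A6 9F at offsets 4–7.
U+0F4B → 3-byte form E0 BD 8B at offsets 8–10.
U+003D → 1-byte form 3D at offsets 11–11.
U+3F26 → 3-byte form E3 BC A6 at offsets 12–14.
Offset 13 falls in char 5's range; it's byte 2 of E3 BC A6 = 0xBC.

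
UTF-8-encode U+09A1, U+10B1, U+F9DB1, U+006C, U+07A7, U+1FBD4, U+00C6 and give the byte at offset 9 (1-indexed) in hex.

0xB6

1-indexed offset 9 is 0-indexed offset 8.
U+09A1 → 3-byte form E0 A6 A1 at offsets 0–2.
U+10B1 → 3-byte form E1 82 B1 at offsets 3–5.
U+F9DB1 → 4-byte form F3 B9 B6 B1 at offsets 6–9.
Offset 8 falls in char 3's range; it's byte 3 of F3 B9 B6 B1 = 0xB6.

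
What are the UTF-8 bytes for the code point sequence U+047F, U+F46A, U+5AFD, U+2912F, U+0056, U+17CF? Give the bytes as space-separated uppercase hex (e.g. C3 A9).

U+047F: 2-byte form → D1 BF.
U+F46A: 3-byte form → EF 91 AA.
U+5AFD: 3-byte form → E5 AB BD.
U+2912F: 4-byte form → F0 A9 84 AF.
U+0056: 1-byte form → 56.
U+17CF: 3-byte form → E1 9F 8F.
Concatenated (16 bytes): D1 BF EF 91 AA E5 AB BD F0 A9 84 AF 56 E1 9F 8F.

D1 BF EF 91 AA E5 AB BD F0 A9 84 AF 56 E1 9F 8F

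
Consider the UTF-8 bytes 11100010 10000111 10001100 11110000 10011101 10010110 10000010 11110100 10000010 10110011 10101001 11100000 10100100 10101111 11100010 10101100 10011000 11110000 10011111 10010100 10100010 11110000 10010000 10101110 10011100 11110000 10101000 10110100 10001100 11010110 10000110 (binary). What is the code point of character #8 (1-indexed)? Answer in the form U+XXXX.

Offset 0: leading byte 0xE2 = 11100010 → 3-byte char #1 = E2 87 8C.
Offset 3: leading byte 0xF0 = 11110000 → 4-byte char #2 = F0 9D 96 82.
Offset 7: leading byte 0xF4 = 11110100 → 4-byte char #3 = F4 82 B3 A9.
Offset 11: leading byte 0xE0 = 11100000 → 3-byte char #4 = E0 A4 AF.
Offset 14: leading byte 0xE2 = 11100010 → 3-byte char #5 = E2 AC 98.
Offset 17: leading byte 0xF0 = 11110000 → 4-byte char #6 = F0 9F 94 A2.
Offset 21: leading byte 0xF0 = 11110000 → 4-byte char #7 = F0 90 AE 9C.
Offset 25: leading byte 0xF0 = 11110000 → 4-byte char #8 = F0 A8 B4 8C.
Leading byte 0xF0 = 11110000 matches 11110xxx → 4-byte sequence.
Byte 1: 0xF0 = 11110000, payload 000 (3 bits).
Byte 2: 0xA8 = 10101000 (10xxxxxx ✓), payload 101000.
Byte 3: 0xB4 = 10110100 (10xxxxxx ✓), payload 110100.
Byte 4: 0x8C = 10001100 (10xxxxxx ✓), payload 001100.
Concatenate: 000101000110100001100 = 0x28D0C (21 bits → U+28D0C).

U+28D0C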